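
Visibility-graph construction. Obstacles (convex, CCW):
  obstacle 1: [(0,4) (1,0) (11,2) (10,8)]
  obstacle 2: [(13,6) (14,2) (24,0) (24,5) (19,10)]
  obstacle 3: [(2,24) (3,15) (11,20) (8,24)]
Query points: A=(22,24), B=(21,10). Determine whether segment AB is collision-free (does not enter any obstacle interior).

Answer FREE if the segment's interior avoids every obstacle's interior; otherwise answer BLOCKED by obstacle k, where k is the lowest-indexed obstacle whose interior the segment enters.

Obstacle 1 [(0,4) (1,0) (11,2) (10,8)]:
  edge (0,4)–(1,0): clear
  edge (1,0)–(11,2): clear
  edge (11,2)–(10,8): clear
  edge (10,8)–(0,4): clear
  midpoint (43/2,17) outside
  → clear
Obstacle 2 [(13,6) (14,2) (24,0) (24,5) (19,10)]:
  edge (13,6)–(14,2): clear
  edge (14,2)–(24,0): clear
  edge (24,0)–(24,5): clear
  edge (24,5)–(19,10): clear
  edge (19,10)–(13,6): clear
  midpoint (43/2,17) outside
  → clear
Obstacle 3 [(2,24) (3,15) (11,20) (8,24)]:
  edge (2,24)–(3,15): clear
  edge (3,15)–(11,20): clear
  edge (11,20)–(8,24): clear
  edge (8,24)–(2,24): clear
  midpoint (43/2,17) outside
  → clear

FREE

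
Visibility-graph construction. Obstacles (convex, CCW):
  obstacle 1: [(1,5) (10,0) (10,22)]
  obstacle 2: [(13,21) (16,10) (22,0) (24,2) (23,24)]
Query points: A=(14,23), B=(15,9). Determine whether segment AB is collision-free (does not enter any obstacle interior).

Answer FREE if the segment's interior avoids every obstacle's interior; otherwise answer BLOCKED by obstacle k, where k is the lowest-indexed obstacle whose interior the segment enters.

Obstacle 1 [(1,5) (10,0) (10,22)]:
  edge (1,5)–(10,0): clear
  edge (10,0)–(10,22): clear
  edge (10,22)–(1,5): clear
  midpoint (29/2,16) outside
  → clear
Obstacle 2 [(13,21) (16,10) (22,0) (24,2) (23,24)]:
  edge (13,21)–(16,10): crosses AB
  edge (16,10)–(22,0): clear
  edge (22,0)–(24,2): clear
  edge (24,2)–(23,24): clear
  edge (23,24)–(13,21): crosses AB
  → BLOCKED

BLOCKED by obstacle 2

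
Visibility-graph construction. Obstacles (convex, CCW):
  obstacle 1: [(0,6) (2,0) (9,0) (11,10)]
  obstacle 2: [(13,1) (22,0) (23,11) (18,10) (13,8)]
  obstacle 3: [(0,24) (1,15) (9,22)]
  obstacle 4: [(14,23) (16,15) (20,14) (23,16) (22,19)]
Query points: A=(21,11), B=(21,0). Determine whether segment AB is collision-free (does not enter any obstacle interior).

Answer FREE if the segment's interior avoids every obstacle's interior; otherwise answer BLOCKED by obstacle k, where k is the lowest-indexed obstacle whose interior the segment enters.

Obstacle 1 [(0,6) (2,0) (9,0) (11,10)]:
  edge (0,6)–(2,0): clear
  edge (2,0)–(9,0): clear
  edge (9,0)–(11,10): clear
  edge (11,10)–(0,6): clear
  midpoint (21,11/2) outside
  → clear
Obstacle 2 [(13,1) (22,0) (23,11) (18,10) (13,8)]:
  edge (13,1)–(22,0): crosses AB
  edge (22,0)–(23,11): clear
  edge (23,11)–(18,10): crosses AB
  edge (18,10)–(13,8): clear
  edge (13,8)–(13,1): clear
  → BLOCKED
Obstacle 3 [(0,24) (1,15) (9,22)]:
  edge (0,24)–(1,15): clear
  edge (1,15)–(9,22): clear
  edge (9,22)–(0,24): clear
  midpoint (21,11/2) outside
  → clear
Obstacle 4 [(14,23) (16,15) (20,14) (23,16) (22,19)]:
  edge (14,23)–(16,15): clear
  edge (16,15)–(20,14): clear
  edge (20,14)–(23,16): clear
  edge (23,16)–(22,19): clear
  edge (22,19)–(14,23): clear
  midpoint (21,11/2) outside
  → clear

BLOCKED by obstacle 2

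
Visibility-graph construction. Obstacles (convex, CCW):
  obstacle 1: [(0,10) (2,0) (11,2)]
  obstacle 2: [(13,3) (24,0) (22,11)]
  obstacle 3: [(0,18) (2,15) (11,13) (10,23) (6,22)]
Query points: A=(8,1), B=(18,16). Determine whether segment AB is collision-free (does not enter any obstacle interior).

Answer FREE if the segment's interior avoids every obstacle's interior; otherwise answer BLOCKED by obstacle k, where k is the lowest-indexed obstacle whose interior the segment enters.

Obstacle 1 [(0,10) (2,0) (11,2)]:
  edge (0,10)–(2,0): clear
  edge (2,0)–(11,2): crosses AB
  edge (11,2)–(0,10): crosses AB
  → BLOCKED
Obstacle 2 [(13,3) (24,0) (22,11)]:
  edge (13,3)–(24,0): clear
  edge (24,0)–(22,11): clear
  edge (22,11)–(13,3): clear
  midpoint (13,17/2) outside
  → clear
Obstacle 3 [(0,18) (2,15) (11,13) (10,23) (6,22)]:
  edge (0,18)–(2,15): clear
  edge (2,15)–(11,13): clear
  edge (11,13)–(10,23): clear
  edge (10,23)–(6,22): clear
  edge (6,22)–(0,18): clear
  midpoint (13,17/2) outside
  → clear

BLOCKED by obstacle 1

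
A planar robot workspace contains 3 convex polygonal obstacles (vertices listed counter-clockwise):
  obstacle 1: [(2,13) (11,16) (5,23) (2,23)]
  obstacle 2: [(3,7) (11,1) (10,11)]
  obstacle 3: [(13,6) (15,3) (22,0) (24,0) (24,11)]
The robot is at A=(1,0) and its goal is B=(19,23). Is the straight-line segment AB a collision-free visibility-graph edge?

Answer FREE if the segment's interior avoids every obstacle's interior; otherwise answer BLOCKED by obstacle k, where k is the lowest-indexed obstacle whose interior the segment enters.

BLOCKED by obstacle 2

Obstacle 1 [(2,13) (11,16) (5,23) (2,23)]:
  edge (2,13)–(11,16): clear
  edge (11,16)–(5,23): clear
  edge (5,23)–(2,23): clear
  edge (2,23)–(2,13): clear
  midpoint (10,23/2) outside
  → clear
Obstacle 2 [(3,7) (11,1) (10,11)]:
  edge (3,7)–(11,1): crosses AB
  edge (11,1)–(10,11): clear
  edge (10,11)–(3,7): crosses AB
  → BLOCKED
Obstacle 3 [(13,6) (15,3) (22,0) (24,0) (24,11)]:
  edge (13,6)–(15,3): clear
  edge (15,3)–(22,0): clear
  edge (22,0)–(24,0): clear
  edge (24,0)–(24,11): clear
  edge (24,11)–(13,6): clear
  midpoint (10,23/2) outside
  → clear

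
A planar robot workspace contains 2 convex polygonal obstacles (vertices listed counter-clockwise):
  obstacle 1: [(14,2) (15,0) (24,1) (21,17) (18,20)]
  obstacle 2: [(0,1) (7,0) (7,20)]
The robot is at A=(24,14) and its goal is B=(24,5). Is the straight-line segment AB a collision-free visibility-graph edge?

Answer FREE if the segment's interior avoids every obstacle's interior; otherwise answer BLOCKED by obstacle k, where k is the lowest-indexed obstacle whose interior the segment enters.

FREE

Obstacle 1 [(14,2) (15,0) (24,1) (21,17) (18,20)]:
  edge (14,2)–(15,0): clear
  edge (15,0)–(24,1): clear
  edge (24,1)–(21,17): clear
  edge (21,17)–(18,20): clear
  edge (18,20)–(14,2): clear
  midpoint (24,19/2) outside
  → clear
Obstacle 2 [(0,1) (7,0) (7,20)]:
  edge (0,1)–(7,0): clear
  edge (7,0)–(7,20): clear
  edge (7,20)–(0,1): clear
  midpoint (24,19/2) outside
  → clear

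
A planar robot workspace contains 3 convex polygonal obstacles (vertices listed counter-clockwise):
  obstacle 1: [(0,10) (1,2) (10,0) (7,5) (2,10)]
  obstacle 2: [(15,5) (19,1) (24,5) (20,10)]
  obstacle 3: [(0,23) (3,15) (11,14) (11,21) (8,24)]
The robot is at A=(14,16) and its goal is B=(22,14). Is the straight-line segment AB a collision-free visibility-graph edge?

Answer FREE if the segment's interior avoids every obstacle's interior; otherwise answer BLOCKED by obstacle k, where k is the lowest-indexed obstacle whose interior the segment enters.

FREE

Obstacle 1 [(0,10) (1,2) (10,0) (7,5) (2,10)]:
  edge (0,10)–(1,2): clear
  edge (1,2)–(10,0): clear
  edge (10,0)–(7,5): clear
  edge (7,5)–(2,10): clear
  edge (2,10)–(0,10): clear
  midpoint (18,15) outside
  → clear
Obstacle 2 [(15,5) (19,1) (24,5) (20,10)]:
  edge (15,5)–(19,1): clear
  edge (19,1)–(24,5): clear
  edge (24,5)–(20,10): clear
  edge (20,10)–(15,5): clear
  midpoint (18,15) outside
  → clear
Obstacle 3 [(0,23) (3,15) (11,14) (11,21) (8,24)]:
  edge (0,23)–(3,15): clear
  edge (3,15)–(11,14): clear
  edge (11,14)–(11,21): clear
  edge (11,21)–(8,24): clear
  edge (8,24)–(0,23): clear
  midpoint (18,15) outside
  → clear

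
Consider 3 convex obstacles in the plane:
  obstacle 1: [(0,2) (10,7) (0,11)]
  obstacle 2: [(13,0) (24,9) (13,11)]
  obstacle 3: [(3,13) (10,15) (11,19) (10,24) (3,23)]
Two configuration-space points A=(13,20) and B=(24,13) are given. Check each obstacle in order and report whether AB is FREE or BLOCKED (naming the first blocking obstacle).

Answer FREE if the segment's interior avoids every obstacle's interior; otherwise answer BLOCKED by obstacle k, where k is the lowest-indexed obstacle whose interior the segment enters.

FREE

Obstacle 1 [(0,2) (10,7) (0,11)]:
  edge (0,2)–(10,7): clear
  edge (10,7)–(0,11): clear
  edge (0,11)–(0,2): clear
  midpoint (37/2,33/2) outside
  → clear
Obstacle 2 [(13,0) (24,9) (13,11)]:
  edge (13,0)–(24,9): clear
  edge (24,9)–(13,11): clear
  edge (13,11)–(13,0): clear
  midpoint (37/2,33/2) outside
  → clear
Obstacle 3 [(3,13) (10,15) (11,19) (10,24) (3,23)]:
  edge (3,13)–(10,15): clear
  edge (10,15)–(11,19): clear
  edge (11,19)–(10,24): clear
  edge (10,24)–(3,23): clear
  edge (3,23)–(3,13): clear
  midpoint (37/2,33/2) outside
  → clear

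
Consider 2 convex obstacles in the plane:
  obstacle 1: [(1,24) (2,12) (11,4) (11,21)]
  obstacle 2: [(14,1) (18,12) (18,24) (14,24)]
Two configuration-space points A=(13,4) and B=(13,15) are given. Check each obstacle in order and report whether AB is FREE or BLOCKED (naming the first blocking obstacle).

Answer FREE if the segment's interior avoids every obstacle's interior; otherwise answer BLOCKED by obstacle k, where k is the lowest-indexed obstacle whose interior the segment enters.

FREE

Obstacle 1 [(1,24) (2,12) (11,4) (11,21)]:
  edge (1,24)–(2,12): clear
  edge (2,12)–(11,4): clear
  edge (11,4)–(11,21): clear
  edge (11,21)–(1,24): clear
  midpoint (13,19/2) outside
  → clear
Obstacle 2 [(14,1) (18,12) (18,24) (14,24)]:
  edge (14,1)–(18,12): clear
  edge (18,12)–(18,24): clear
  edge (18,24)–(14,24): clear
  edge (14,24)–(14,1): clear
  midpoint (13,19/2) outside
  → clear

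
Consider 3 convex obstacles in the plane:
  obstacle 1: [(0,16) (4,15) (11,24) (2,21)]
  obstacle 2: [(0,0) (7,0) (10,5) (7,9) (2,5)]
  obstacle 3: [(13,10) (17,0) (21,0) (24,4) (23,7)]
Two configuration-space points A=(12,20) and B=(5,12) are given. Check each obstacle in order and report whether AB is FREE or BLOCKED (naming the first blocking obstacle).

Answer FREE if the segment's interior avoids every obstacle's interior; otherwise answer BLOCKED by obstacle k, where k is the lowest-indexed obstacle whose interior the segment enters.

Obstacle 1 [(0,16) (4,15) (11,24) (2,21)]:
  edge (0,16)–(4,15): clear
  edge (4,15)–(11,24): clear
  edge (11,24)–(2,21): clear
  edge (2,21)–(0,16): clear
  midpoint (17/2,16) outside
  → clear
Obstacle 2 [(0,0) (7,0) (10,5) (7,9) (2,5)]:
  edge (0,0)–(7,0): clear
  edge (7,0)–(10,5): clear
  edge (10,5)–(7,9): clear
  edge (7,9)–(2,5): clear
  edge (2,5)–(0,0): clear
  midpoint (17/2,16) outside
  → clear
Obstacle 3 [(13,10) (17,0) (21,0) (24,4) (23,7)]:
  edge (13,10)–(17,0): clear
  edge (17,0)–(21,0): clear
  edge (21,0)–(24,4): clear
  edge (24,4)–(23,7): clear
  edge (23,7)–(13,10): clear
  midpoint (17/2,16) outside
  → clear

FREE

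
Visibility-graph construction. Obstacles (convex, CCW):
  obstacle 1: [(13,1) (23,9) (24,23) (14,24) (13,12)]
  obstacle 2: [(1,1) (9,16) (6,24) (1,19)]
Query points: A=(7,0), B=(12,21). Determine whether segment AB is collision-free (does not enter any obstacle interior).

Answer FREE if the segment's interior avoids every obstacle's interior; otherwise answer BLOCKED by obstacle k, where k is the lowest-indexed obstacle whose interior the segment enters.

FREE

Obstacle 1 [(13,1) (23,9) (24,23) (14,24) (13,12)]:
  edge (13,1)–(23,9): clear
  edge (23,9)–(24,23): clear
  edge (24,23)–(14,24): clear
  edge (14,24)–(13,12): clear
  edge (13,12)–(13,1): clear
  midpoint (19/2,21/2) outside
  → clear
Obstacle 2 [(1,1) (9,16) (6,24) (1,19)]:
  edge (1,1)–(9,16): clear
  edge (9,16)–(6,24): clear
  edge (6,24)–(1,19): clear
  edge (1,19)–(1,1): clear
  midpoint (19/2,21/2) outside
  → clear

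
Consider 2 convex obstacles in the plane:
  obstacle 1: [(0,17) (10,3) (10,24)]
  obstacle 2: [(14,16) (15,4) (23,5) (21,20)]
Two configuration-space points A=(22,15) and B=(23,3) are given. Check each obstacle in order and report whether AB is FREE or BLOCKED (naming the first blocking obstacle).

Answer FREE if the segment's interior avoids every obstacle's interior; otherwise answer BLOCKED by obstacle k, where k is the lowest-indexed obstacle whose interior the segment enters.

BLOCKED by obstacle 2

Obstacle 1 [(0,17) (10,3) (10,24)]:
  edge (0,17)–(10,3): clear
  edge (10,3)–(10,24): clear
  edge (10,24)–(0,17): clear
  midpoint (45/2,9) outside
  → clear
Obstacle 2 [(14,16) (15,4) (23,5) (21,20)]:
  edge (14,16)–(15,4): clear
  edge (15,4)–(23,5): crosses AB
  edge (23,5)–(21,20): crosses AB
  edge (21,20)–(14,16): clear
  → BLOCKED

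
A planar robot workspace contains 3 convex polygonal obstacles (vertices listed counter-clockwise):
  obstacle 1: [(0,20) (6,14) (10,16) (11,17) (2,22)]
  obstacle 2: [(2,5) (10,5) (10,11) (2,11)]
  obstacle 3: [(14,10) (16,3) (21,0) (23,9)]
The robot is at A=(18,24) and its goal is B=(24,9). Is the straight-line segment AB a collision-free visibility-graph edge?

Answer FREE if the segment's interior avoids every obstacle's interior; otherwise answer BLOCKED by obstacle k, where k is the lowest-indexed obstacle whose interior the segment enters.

Obstacle 1 [(0,20) (6,14) (10,16) (11,17) (2,22)]:
  edge (0,20)–(6,14): clear
  edge (6,14)–(10,16): clear
  edge (10,16)–(11,17): clear
  edge (11,17)–(2,22): clear
  edge (2,22)–(0,20): clear
  midpoint (21,33/2) outside
  → clear
Obstacle 2 [(2,5) (10,5) (10,11) (2,11)]:
  edge (2,5)–(10,5): clear
  edge (10,5)–(10,11): clear
  edge (10,11)–(2,11): clear
  edge (2,11)–(2,5): clear
  midpoint (21,33/2) outside
  → clear
Obstacle 3 [(14,10) (16,3) (21,0) (23,9)]:
  edge (14,10)–(16,3): clear
  edge (16,3)–(21,0): clear
  edge (21,0)–(23,9): clear
  edge (23,9)–(14,10): clear
  midpoint (21,33/2) outside
  → clear

FREE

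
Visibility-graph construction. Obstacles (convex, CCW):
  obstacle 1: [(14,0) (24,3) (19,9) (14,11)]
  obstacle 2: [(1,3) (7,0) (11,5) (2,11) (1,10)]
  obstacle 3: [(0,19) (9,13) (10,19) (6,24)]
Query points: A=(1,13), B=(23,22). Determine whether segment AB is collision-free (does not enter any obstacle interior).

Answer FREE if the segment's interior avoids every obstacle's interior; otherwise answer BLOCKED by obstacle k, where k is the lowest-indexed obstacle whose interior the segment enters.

Obstacle 1 [(14,0) (24,3) (19,9) (14,11)]:
  edge (14,0)–(24,3): clear
  edge (24,3)–(19,9): clear
  edge (19,9)–(14,11): clear
  edge (14,11)–(14,0): clear
  midpoint (12,35/2) outside
  → clear
Obstacle 2 [(1,3) (7,0) (11,5) (2,11) (1,10)]:
  edge (1,3)–(7,0): clear
  edge (7,0)–(11,5): clear
  edge (11,5)–(2,11): clear
  edge (2,11)–(1,10): clear
  edge (1,10)–(1,3): clear
  midpoint (12,35/2) outside
  → clear
Obstacle 3 [(0,19) (9,13) (10,19) (6,24)]:
  edge (0,19)–(9,13): crosses AB
  edge (9,13)–(10,19): crosses AB
  edge (10,19)–(6,24): clear
  edge (6,24)–(0,19): clear
  → BLOCKED

BLOCKED by obstacle 3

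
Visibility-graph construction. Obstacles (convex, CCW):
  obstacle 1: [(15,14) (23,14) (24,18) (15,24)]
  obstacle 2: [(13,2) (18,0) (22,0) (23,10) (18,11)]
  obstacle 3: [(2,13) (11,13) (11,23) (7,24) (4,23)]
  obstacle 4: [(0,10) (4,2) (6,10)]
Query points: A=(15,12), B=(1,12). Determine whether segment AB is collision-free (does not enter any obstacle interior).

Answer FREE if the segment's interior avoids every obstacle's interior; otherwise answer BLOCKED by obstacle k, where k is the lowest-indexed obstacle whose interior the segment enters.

FREE

Obstacle 1 [(15,14) (23,14) (24,18) (15,24)]:
  edge (15,14)–(23,14): clear
  edge (23,14)–(24,18): clear
  edge (24,18)–(15,24): clear
  edge (15,24)–(15,14): clear
  midpoint (8,12) outside
  → clear
Obstacle 2 [(13,2) (18,0) (22,0) (23,10) (18,11)]:
  edge (13,2)–(18,0): clear
  edge (18,0)–(22,0): clear
  edge (22,0)–(23,10): clear
  edge (23,10)–(18,11): clear
  edge (18,11)–(13,2): clear
  midpoint (8,12) outside
  → clear
Obstacle 3 [(2,13) (11,13) (11,23) (7,24) (4,23)]:
  edge (2,13)–(11,13): clear
  edge (11,13)–(11,23): clear
  edge (11,23)–(7,24): clear
  edge (7,24)–(4,23): clear
  edge (4,23)–(2,13): clear
  midpoint (8,12) outside
  → clear
Obstacle 4 [(0,10) (4,2) (6,10)]:
  edge (0,10)–(4,2): clear
  edge (4,2)–(6,10): clear
  edge (6,10)–(0,10): clear
  midpoint (8,12) outside
  → clear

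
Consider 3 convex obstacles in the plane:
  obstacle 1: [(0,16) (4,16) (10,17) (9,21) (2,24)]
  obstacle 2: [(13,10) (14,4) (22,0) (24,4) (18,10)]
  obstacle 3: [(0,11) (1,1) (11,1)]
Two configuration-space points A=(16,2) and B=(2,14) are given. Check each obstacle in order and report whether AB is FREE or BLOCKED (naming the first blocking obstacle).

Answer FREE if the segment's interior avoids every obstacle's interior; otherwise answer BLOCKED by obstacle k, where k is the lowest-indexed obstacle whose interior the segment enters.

Obstacle 1 [(0,16) (4,16) (10,17) (9,21) (2,24)]:
  edge (0,16)–(4,16): clear
  edge (4,16)–(10,17): clear
  edge (10,17)–(9,21): clear
  edge (9,21)–(2,24): clear
  edge (2,24)–(0,16): clear
  midpoint (9,8) outside
  → clear
Obstacle 2 [(13,10) (14,4) (22,0) (24,4) (18,10)]:
  edge (13,10)–(14,4): clear
  edge (14,4)–(22,0): clear
  edge (22,0)–(24,4): clear
  edge (24,4)–(18,10): clear
  edge (18,10)–(13,10): clear
  midpoint (9,8) outside
  → clear
Obstacle 3 [(0,11) (1,1) (11,1)]:
  edge (0,11)–(1,1): clear
  edge (1,1)–(11,1): clear
  edge (11,1)–(0,11): clear
  midpoint (9,8) outside
  → clear

FREE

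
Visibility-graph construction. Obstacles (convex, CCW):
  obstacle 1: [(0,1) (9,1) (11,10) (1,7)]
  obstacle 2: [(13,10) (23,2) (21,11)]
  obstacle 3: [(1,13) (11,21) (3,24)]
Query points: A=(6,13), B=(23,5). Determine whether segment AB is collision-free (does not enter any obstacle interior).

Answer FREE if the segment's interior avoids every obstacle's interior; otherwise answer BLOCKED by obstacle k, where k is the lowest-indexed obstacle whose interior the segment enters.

BLOCKED by obstacle 2

Obstacle 1 [(0,1) (9,1) (11,10) (1,7)]:
  edge (0,1)–(9,1): clear
  edge (9,1)–(11,10): clear
  edge (11,10)–(1,7): clear
  edge (1,7)–(0,1): clear
  midpoint (29/2,9) outside
  → clear
Obstacle 2 [(13,10) (23,2) (21,11)]:
  edge (13,10)–(23,2): crosses AB
  edge (23,2)–(21,11): crosses AB
  edge (21,11)–(13,10): clear
  → BLOCKED
Obstacle 3 [(1,13) (11,21) (3,24)]:
  edge (1,13)–(11,21): clear
  edge (11,21)–(3,24): clear
  edge (3,24)–(1,13): clear
  midpoint (29/2,9) outside
  → clear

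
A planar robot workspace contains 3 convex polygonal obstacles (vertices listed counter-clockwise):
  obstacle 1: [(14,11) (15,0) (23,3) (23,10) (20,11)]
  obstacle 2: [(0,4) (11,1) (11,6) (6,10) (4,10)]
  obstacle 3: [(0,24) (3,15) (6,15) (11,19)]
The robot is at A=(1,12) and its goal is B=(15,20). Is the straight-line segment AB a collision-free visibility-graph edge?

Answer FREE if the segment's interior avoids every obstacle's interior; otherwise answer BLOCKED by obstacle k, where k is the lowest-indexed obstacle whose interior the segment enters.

Obstacle 1 [(14,11) (15,0) (23,3) (23,10) (20,11)]:
  edge (14,11)–(15,0): clear
  edge (15,0)–(23,3): clear
  edge (23,3)–(23,10): clear
  edge (23,10)–(20,11): clear
  edge (20,11)–(14,11): clear
  midpoint (8,16) outside
  → clear
Obstacle 2 [(0,4) (11,1) (11,6) (6,10) (4,10)]:
  edge (0,4)–(11,1): clear
  edge (11,1)–(11,6): clear
  edge (11,6)–(6,10): clear
  edge (6,10)–(4,10): clear
  edge (4,10)–(0,4): clear
  midpoint (8,16) outside
  → clear
Obstacle 3 [(0,24) (3,15) (6,15) (11,19)]:
  edge (0,24)–(3,15): clear
  edge (3,15)–(6,15): clear
  edge (6,15)–(11,19): clear
  edge (11,19)–(0,24): clear
  midpoint (8,16) outside
  → clear

FREE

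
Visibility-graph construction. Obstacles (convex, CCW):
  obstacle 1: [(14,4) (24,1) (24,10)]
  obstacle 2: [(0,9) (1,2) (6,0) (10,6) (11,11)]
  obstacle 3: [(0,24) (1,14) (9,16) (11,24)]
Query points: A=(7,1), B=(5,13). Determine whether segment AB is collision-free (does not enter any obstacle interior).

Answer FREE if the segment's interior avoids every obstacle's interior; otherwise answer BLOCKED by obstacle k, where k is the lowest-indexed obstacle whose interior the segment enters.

Obstacle 1 [(14,4) (24,1) (24,10)]:
  edge (14,4)–(24,1): clear
  edge (24,1)–(24,10): clear
  edge (24,10)–(14,4): clear
  midpoint (6,7) outside
  → clear
Obstacle 2 [(0,9) (1,2) (6,0) (10,6) (11,11)]:
  edge (0,9)–(1,2): clear
  edge (1,2)–(6,0): clear
  edge (6,0)–(10,6): crosses AB
  edge (10,6)–(11,11): clear
  edge (11,11)–(0,9): crosses AB
  → BLOCKED
Obstacle 3 [(0,24) (1,14) (9,16) (11,24)]:
  edge (0,24)–(1,14): clear
  edge (1,14)–(9,16): clear
  edge (9,16)–(11,24): clear
  edge (11,24)–(0,24): clear
  midpoint (6,7) outside
  → clear

BLOCKED by obstacle 2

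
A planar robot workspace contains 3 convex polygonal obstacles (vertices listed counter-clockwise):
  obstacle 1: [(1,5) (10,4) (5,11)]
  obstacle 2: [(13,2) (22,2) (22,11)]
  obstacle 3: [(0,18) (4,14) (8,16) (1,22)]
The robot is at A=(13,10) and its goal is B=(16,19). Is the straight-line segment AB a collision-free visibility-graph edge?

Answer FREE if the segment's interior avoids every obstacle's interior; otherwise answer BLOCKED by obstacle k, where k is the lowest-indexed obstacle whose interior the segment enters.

Obstacle 1 [(1,5) (10,4) (5,11)]:
  edge (1,5)–(10,4): clear
  edge (10,4)–(5,11): clear
  edge (5,11)–(1,5): clear
  midpoint (29/2,29/2) outside
  → clear
Obstacle 2 [(13,2) (22,2) (22,11)]:
  edge (13,2)–(22,2): clear
  edge (22,2)–(22,11): clear
  edge (22,11)–(13,2): clear
  midpoint (29/2,29/2) outside
  → clear
Obstacle 3 [(0,18) (4,14) (8,16) (1,22)]:
  edge (0,18)–(4,14): clear
  edge (4,14)–(8,16): clear
  edge (8,16)–(1,22): clear
  edge (1,22)–(0,18): clear
  midpoint (29/2,29/2) outside
  → clear

FREE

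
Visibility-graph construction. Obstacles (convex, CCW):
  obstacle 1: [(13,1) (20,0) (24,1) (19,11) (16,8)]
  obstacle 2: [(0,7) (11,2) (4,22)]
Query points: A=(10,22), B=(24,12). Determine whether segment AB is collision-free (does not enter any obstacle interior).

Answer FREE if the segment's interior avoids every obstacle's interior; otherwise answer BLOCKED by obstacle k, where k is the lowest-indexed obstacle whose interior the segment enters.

FREE

Obstacle 1 [(13,1) (20,0) (24,1) (19,11) (16,8)]:
  edge (13,1)–(20,0): clear
  edge (20,0)–(24,1): clear
  edge (24,1)–(19,11): clear
  edge (19,11)–(16,8): clear
  edge (16,8)–(13,1): clear
  midpoint (17,17) outside
  → clear
Obstacle 2 [(0,7) (11,2) (4,22)]:
  edge (0,7)–(11,2): clear
  edge (11,2)–(4,22): clear
  edge (4,22)–(0,7): clear
  midpoint (17,17) outside
  → clear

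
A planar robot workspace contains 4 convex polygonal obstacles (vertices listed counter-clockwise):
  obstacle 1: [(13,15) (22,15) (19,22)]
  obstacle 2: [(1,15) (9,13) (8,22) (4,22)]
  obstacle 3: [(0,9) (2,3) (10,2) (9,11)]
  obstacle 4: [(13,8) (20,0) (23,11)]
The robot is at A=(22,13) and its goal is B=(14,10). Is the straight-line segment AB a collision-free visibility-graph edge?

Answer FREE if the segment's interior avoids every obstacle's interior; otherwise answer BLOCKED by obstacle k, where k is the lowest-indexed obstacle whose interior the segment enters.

Obstacle 1 [(13,15) (22,15) (19,22)]:
  edge (13,15)–(22,15): clear
  edge (22,15)–(19,22): clear
  edge (19,22)–(13,15): clear
  midpoint (18,23/2) outside
  → clear
Obstacle 2 [(1,15) (9,13) (8,22) (4,22)]:
  edge (1,15)–(9,13): clear
  edge (9,13)–(8,22): clear
  edge (8,22)–(4,22): clear
  edge (4,22)–(1,15): clear
  midpoint (18,23/2) outside
  → clear
Obstacle 3 [(0,9) (2,3) (10,2) (9,11)]:
  edge (0,9)–(2,3): clear
  edge (2,3)–(10,2): clear
  edge (10,2)–(9,11): clear
  edge (9,11)–(0,9): clear
  midpoint (18,23/2) outside
  → clear
Obstacle 4 [(13,8) (20,0) (23,11)]:
  edge (13,8)–(20,0): clear
  edge (20,0)–(23,11): clear
  edge (23,11)–(13,8): clear
  midpoint (18,23/2) outside
  → clear

FREE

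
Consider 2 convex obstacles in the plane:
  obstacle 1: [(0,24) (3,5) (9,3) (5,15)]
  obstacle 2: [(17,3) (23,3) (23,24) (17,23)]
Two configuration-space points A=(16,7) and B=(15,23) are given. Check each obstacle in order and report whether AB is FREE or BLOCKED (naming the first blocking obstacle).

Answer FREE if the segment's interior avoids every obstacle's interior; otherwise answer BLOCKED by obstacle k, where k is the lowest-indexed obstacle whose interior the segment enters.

FREE

Obstacle 1 [(0,24) (3,5) (9,3) (5,15)]:
  edge (0,24)–(3,5): clear
  edge (3,5)–(9,3): clear
  edge (9,3)–(5,15): clear
  edge (5,15)–(0,24): clear
  midpoint (31/2,15) outside
  → clear
Obstacle 2 [(17,3) (23,3) (23,24) (17,23)]:
  edge (17,3)–(23,3): clear
  edge (23,3)–(23,24): clear
  edge (23,24)–(17,23): clear
  edge (17,23)–(17,3): clear
  midpoint (31/2,15) outside
  → clear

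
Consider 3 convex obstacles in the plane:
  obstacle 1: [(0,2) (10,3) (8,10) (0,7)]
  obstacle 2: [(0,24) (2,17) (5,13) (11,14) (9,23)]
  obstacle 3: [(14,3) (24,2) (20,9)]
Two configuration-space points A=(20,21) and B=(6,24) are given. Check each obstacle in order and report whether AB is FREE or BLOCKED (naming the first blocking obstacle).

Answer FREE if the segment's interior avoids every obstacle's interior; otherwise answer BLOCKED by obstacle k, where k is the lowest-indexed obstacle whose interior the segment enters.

FREE

Obstacle 1 [(0,2) (10,3) (8,10) (0,7)]:
  edge (0,2)–(10,3): clear
  edge (10,3)–(8,10): clear
  edge (8,10)–(0,7): clear
  edge (0,7)–(0,2): clear
  midpoint (13,45/2) outside
  → clear
Obstacle 2 [(0,24) (2,17) (5,13) (11,14) (9,23)]:
  edge (0,24)–(2,17): clear
  edge (2,17)–(5,13): clear
  edge (5,13)–(11,14): clear
  edge (11,14)–(9,23): clear
  edge (9,23)–(0,24): clear
  midpoint (13,45/2) outside
  → clear
Obstacle 3 [(14,3) (24,2) (20,9)]:
  edge (14,3)–(24,2): clear
  edge (24,2)–(20,9): clear
  edge (20,9)–(14,3): clear
  midpoint (13,45/2) outside
  → clear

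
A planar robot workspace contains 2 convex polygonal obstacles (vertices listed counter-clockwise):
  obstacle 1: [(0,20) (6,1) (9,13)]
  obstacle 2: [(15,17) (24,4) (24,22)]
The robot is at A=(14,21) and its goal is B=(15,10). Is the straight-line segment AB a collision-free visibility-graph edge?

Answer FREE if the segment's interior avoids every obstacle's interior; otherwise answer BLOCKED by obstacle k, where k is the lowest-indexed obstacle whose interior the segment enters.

FREE

Obstacle 1 [(0,20) (6,1) (9,13)]:
  edge (0,20)–(6,1): clear
  edge (6,1)–(9,13): clear
  edge (9,13)–(0,20): clear
  midpoint (29/2,31/2) outside
  → clear
Obstacle 2 [(15,17) (24,4) (24,22)]:
  edge (15,17)–(24,4): clear
  edge (24,4)–(24,22): clear
  edge (24,22)–(15,17): clear
  midpoint (29/2,31/2) outside
  → clear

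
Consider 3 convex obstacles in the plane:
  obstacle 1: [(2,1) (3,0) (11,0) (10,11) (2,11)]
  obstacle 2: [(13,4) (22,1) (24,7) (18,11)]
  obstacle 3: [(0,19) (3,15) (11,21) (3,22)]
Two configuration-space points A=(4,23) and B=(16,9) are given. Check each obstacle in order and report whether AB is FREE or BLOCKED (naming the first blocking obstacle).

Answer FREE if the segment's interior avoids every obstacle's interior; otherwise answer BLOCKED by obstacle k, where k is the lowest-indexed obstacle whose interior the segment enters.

Obstacle 1 [(2,1) (3,0) (11,0) (10,11) (2,11)]:
  edge (2,1)–(3,0): clear
  edge (3,0)–(11,0): clear
  edge (11,0)–(10,11): clear
  edge (10,11)–(2,11): clear
  edge (2,11)–(2,1): clear
  midpoint (10,16) outside
  → clear
Obstacle 2 [(13,4) (22,1) (24,7) (18,11)]:
  edge (13,4)–(22,1): clear
  edge (22,1)–(24,7): clear
  edge (24,7)–(18,11): clear
  edge (18,11)–(13,4): clear
  midpoint (10,16) outside
  → clear
Obstacle 3 [(0,19) (3,15) (11,21) (3,22)]:
  edge (0,19)–(3,15): clear
  edge (3,15)–(11,21): crosses AB
  edge (11,21)–(3,22): crosses AB
  edge (3,22)–(0,19): clear
  → BLOCKED

BLOCKED by obstacle 3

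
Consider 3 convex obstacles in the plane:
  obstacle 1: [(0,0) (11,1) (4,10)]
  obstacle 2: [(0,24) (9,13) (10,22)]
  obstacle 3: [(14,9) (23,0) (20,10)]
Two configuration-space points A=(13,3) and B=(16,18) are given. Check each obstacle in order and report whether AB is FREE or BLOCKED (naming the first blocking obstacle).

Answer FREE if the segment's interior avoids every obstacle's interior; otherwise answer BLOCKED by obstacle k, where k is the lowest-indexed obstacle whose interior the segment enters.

Obstacle 1 [(0,0) (11,1) (4,10)]:
  edge (0,0)–(11,1): clear
  edge (11,1)–(4,10): clear
  edge (4,10)–(0,0): clear
  midpoint (29/2,21/2) outside
  → clear
Obstacle 2 [(0,24) (9,13) (10,22)]:
  edge (0,24)–(9,13): clear
  edge (9,13)–(10,22): clear
  edge (10,22)–(0,24): clear
  midpoint (29/2,21/2) outside
  → clear
Obstacle 3 [(14,9) (23,0) (20,10)]:
  edge (14,9)–(23,0): crosses AB
  edge (23,0)–(20,10): clear
  edge (20,10)–(14,9): crosses AB
  → BLOCKED

BLOCKED by obstacle 3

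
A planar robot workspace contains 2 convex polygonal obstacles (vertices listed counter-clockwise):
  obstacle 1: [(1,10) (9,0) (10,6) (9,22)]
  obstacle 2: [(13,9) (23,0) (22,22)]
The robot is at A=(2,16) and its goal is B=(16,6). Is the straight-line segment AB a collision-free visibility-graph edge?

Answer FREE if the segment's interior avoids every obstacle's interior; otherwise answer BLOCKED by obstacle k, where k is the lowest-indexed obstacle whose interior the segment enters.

BLOCKED by obstacle 1

Obstacle 1 [(1,10) (9,0) (10,6) (9,22)]:
  edge (1,10)–(9,0): clear
  edge (9,0)–(10,6): clear
  edge (10,6)–(9,22): crosses AB
  edge (9,22)–(1,10): crosses AB
  → BLOCKED
Obstacle 2 [(13,9) (23,0) (22,22)]:
  edge (13,9)–(23,0): clear
  edge (23,0)–(22,22): clear
  edge (22,22)–(13,9): clear
  midpoint (9,11) outside
  → clear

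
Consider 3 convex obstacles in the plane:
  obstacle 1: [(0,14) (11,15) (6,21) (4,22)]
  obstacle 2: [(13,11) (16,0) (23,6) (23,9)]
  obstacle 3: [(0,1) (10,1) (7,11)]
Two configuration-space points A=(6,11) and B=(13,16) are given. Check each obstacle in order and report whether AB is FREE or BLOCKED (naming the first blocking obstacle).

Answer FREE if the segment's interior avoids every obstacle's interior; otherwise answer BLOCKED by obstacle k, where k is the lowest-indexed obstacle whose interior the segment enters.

Obstacle 1 [(0,14) (11,15) (6,21) (4,22)]:
  edge (0,14)–(11,15): clear
  edge (11,15)–(6,21): clear
  edge (6,21)–(4,22): clear
  edge (4,22)–(0,14): clear
  midpoint (19/2,27/2) outside
  → clear
Obstacle 2 [(13,11) (16,0) (23,6) (23,9)]:
  edge (13,11)–(16,0): clear
  edge (16,0)–(23,6): clear
  edge (23,6)–(23,9): clear
  edge (23,9)–(13,11): clear
  midpoint (19/2,27/2) outside
  → clear
Obstacle 3 [(0,1) (10,1) (7,11)]:
  edge (0,1)–(10,1): clear
  edge (10,1)–(7,11): clear
  edge (7,11)–(0,1): clear
  midpoint (19/2,27/2) outside
  → clear

FREE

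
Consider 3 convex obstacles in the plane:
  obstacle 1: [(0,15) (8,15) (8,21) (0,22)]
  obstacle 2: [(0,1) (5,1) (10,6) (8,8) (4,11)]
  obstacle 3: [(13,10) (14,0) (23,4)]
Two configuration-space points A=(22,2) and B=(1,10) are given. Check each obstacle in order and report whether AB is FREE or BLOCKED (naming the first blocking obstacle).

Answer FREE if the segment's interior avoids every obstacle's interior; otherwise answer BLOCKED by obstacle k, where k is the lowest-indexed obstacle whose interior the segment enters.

BLOCKED by obstacle 2

Obstacle 1 [(0,15) (8,15) (8,21) (0,22)]:
  edge (0,15)–(8,15): clear
  edge (8,15)–(8,21): clear
  edge (8,21)–(0,22): clear
  edge (0,22)–(0,15): clear
  midpoint (23/2,6) outside
  → clear
Obstacle 2 [(0,1) (5,1) (10,6) (8,8) (4,11)]:
  edge (0,1)–(5,1): clear
  edge (5,1)–(10,6): clear
  edge (10,6)–(8,8): crosses AB
  edge (8,8)–(4,11): clear
  edge (4,11)–(0,1): crosses AB
  → BLOCKED
Obstacle 3 [(13,10) (14,0) (23,4)]:
  edge (13,10)–(14,0): crosses AB
  edge (14,0)–(23,4): crosses AB
  edge (23,4)–(13,10): clear
  → BLOCKED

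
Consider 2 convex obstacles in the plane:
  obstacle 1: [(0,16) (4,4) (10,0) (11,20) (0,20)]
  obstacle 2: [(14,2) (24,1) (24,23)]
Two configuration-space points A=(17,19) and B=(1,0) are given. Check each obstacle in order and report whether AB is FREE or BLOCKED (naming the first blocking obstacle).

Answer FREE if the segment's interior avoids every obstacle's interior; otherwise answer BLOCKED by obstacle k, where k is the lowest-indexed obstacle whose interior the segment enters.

BLOCKED by obstacle 1

Obstacle 1 [(0,16) (4,4) (10,0) (11,20) (0,20)]:
  edge (0,16)–(4,4): clear
  edge (4,4)–(10,0): crosses AB
  edge (10,0)–(11,20): crosses AB
  edge (11,20)–(0,20): clear
  edge (0,20)–(0,16): clear
  → BLOCKED
Obstacle 2 [(14,2) (24,1) (24,23)]:
  edge (14,2)–(24,1): clear
  edge (24,1)–(24,23): clear
  edge (24,23)–(14,2): clear
  midpoint (9,19/2) outside
  → clear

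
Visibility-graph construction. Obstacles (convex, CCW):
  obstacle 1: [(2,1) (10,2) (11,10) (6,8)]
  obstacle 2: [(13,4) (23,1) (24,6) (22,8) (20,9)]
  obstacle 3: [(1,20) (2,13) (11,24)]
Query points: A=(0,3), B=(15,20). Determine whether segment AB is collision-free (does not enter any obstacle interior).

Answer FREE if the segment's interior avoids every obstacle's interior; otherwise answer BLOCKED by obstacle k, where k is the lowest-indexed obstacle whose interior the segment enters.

FREE

Obstacle 1 [(2,1) (10,2) (11,10) (6,8)]:
  edge (2,1)–(10,2): clear
  edge (10,2)–(11,10): clear
  edge (11,10)–(6,8): clear
  edge (6,8)–(2,1): clear
  midpoint (15/2,23/2) outside
  → clear
Obstacle 2 [(13,4) (23,1) (24,6) (22,8) (20,9)]:
  edge (13,4)–(23,1): clear
  edge (23,1)–(24,6): clear
  edge (24,6)–(22,8): clear
  edge (22,8)–(20,9): clear
  edge (20,9)–(13,4): clear
  midpoint (15/2,23/2) outside
  → clear
Obstacle 3 [(1,20) (2,13) (11,24)]:
  edge (1,20)–(2,13): clear
  edge (2,13)–(11,24): clear
  edge (11,24)–(1,20): clear
  midpoint (15/2,23/2) outside
  → clear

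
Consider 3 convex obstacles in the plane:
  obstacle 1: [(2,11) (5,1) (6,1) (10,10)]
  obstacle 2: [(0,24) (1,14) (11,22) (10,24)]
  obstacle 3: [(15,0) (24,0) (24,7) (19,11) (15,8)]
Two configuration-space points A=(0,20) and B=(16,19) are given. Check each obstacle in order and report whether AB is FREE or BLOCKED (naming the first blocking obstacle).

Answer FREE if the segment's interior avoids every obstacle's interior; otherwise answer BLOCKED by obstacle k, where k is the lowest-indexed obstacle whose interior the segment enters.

BLOCKED by obstacle 2

Obstacle 1 [(2,11) (5,1) (6,1) (10,10)]:
  edge (2,11)–(5,1): clear
  edge (5,1)–(6,1): clear
  edge (6,1)–(10,10): clear
  edge (10,10)–(2,11): clear
  midpoint (8,39/2) outside
  → clear
Obstacle 2 [(0,24) (1,14) (11,22) (10,24)]:
  edge (0,24)–(1,14): crosses AB
  edge (1,14)–(11,22): crosses AB
  edge (11,22)–(10,24): clear
  edge (10,24)–(0,24): clear
  → BLOCKED
Obstacle 3 [(15,0) (24,0) (24,7) (19,11) (15,8)]:
  edge (15,0)–(24,0): clear
  edge (24,0)–(24,7): clear
  edge (24,7)–(19,11): clear
  edge (19,11)–(15,8): clear
  edge (15,8)–(15,0): clear
  midpoint (8,39/2) outside
  → clear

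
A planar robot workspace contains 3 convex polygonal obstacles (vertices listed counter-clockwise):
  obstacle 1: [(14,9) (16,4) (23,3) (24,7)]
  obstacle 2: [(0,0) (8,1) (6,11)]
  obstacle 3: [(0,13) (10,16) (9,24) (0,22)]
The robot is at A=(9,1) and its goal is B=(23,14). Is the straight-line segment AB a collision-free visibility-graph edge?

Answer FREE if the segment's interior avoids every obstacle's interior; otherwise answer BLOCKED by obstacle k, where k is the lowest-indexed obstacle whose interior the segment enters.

BLOCKED by obstacle 1

Obstacle 1 [(14,9) (16,4) (23,3) (24,7)]:
  edge (14,9)–(16,4): crosses AB
  edge (16,4)–(23,3): clear
  edge (23,3)–(24,7): clear
  edge (24,7)–(14,9): crosses AB
  → BLOCKED
Obstacle 2 [(0,0) (8,1) (6,11)]:
  edge (0,0)–(8,1): clear
  edge (8,1)–(6,11): clear
  edge (6,11)–(0,0): clear
  midpoint (16,15/2) outside
  → clear
Obstacle 3 [(0,13) (10,16) (9,24) (0,22)]:
  edge (0,13)–(10,16): clear
  edge (10,16)–(9,24): clear
  edge (9,24)–(0,22): clear
  edge (0,22)–(0,13): clear
  midpoint (16,15/2) outside
  → clear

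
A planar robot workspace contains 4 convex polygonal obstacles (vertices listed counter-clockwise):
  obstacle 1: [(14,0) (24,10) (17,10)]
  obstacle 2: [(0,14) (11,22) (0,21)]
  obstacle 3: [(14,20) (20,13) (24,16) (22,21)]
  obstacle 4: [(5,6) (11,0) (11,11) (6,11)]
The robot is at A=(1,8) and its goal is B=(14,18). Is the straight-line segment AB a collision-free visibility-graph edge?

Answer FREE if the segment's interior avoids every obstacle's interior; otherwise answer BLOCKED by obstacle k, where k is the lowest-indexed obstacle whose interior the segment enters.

FREE

Obstacle 1 [(14,0) (24,10) (17,10)]:
  edge (14,0)–(24,10): clear
  edge (24,10)–(17,10): clear
  edge (17,10)–(14,0): clear
  midpoint (15/2,13) outside
  → clear
Obstacle 2 [(0,14) (11,22) (0,21)]:
  edge (0,14)–(11,22): clear
  edge (11,22)–(0,21): clear
  edge (0,21)–(0,14): clear
  midpoint (15/2,13) outside
  → clear
Obstacle 3 [(14,20) (20,13) (24,16) (22,21)]:
  edge (14,20)–(20,13): clear
  edge (20,13)–(24,16): clear
  edge (24,16)–(22,21): clear
  edge (22,21)–(14,20): clear
  midpoint (15/2,13) outside
  → clear
Obstacle 4 [(5,6) (11,0) (11,11) (6,11)]:
  edge (5,6)–(11,0): clear
  edge (11,0)–(11,11): clear
  edge (11,11)–(6,11): clear
  edge (6,11)–(5,6): clear
  midpoint (15/2,13) outside
  → clear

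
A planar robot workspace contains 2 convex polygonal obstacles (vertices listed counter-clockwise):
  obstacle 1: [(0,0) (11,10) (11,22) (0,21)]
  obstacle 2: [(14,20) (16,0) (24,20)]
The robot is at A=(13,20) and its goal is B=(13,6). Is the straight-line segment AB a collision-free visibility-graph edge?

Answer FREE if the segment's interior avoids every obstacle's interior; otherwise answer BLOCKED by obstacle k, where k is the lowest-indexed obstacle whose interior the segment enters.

Obstacle 1 [(0,0) (11,10) (11,22) (0,21)]:
  edge (0,0)–(11,10): clear
  edge (11,10)–(11,22): clear
  edge (11,22)–(0,21): clear
  edge (0,21)–(0,0): clear
  midpoint (13,13) outside
  → clear
Obstacle 2 [(14,20) (16,0) (24,20)]:
  edge (14,20)–(16,0): clear
  edge (16,0)–(24,20): clear
  edge (24,20)–(14,20): clear
  midpoint (13,13) outside
  → clear

FREE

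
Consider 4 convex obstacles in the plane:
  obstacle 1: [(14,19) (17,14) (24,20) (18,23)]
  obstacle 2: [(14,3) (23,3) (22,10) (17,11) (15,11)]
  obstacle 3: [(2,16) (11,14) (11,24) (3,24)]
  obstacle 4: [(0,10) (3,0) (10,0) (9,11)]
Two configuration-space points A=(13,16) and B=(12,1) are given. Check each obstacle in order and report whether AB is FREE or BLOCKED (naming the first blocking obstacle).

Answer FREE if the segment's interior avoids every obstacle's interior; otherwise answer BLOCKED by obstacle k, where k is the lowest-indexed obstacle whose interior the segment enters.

Obstacle 1 [(14,19) (17,14) (24,20) (18,23)]:
  edge (14,19)–(17,14): clear
  edge (17,14)–(24,20): clear
  edge (24,20)–(18,23): clear
  edge (18,23)–(14,19): clear
  midpoint (25/2,17/2) outside
  → clear
Obstacle 2 [(14,3) (23,3) (22,10) (17,11) (15,11)]:
  edge (14,3)–(23,3): clear
  edge (23,3)–(22,10): clear
  edge (22,10)–(17,11): clear
  edge (17,11)–(15,11): clear
  edge (15,11)–(14,3): clear
  midpoint (25/2,17/2) outside
  → clear
Obstacle 3 [(2,16) (11,14) (11,24) (3,24)]:
  edge (2,16)–(11,14): clear
  edge (11,14)–(11,24): clear
  edge (11,24)–(3,24): clear
  edge (3,24)–(2,16): clear
  midpoint (25/2,17/2) outside
  → clear
Obstacle 4 [(0,10) (3,0) (10,0) (9,11)]:
  edge (0,10)–(3,0): clear
  edge (3,0)–(10,0): clear
  edge (10,0)–(9,11): clear
  edge (9,11)–(0,10): clear
  midpoint (25/2,17/2) outside
  → clear

FREE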